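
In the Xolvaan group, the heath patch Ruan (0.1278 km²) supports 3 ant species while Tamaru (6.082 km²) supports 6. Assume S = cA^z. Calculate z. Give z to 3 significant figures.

0.179

Taking logs: ln S = ln c + z ln A, so z = (ln S₂ − ln S₁)/(ln A₂ − ln A₁).
z = ln(6/3) / ln(6.082/0.1278) = ln(2) / ln(47.59) = 0.6931 / 3.8626 = 0.1794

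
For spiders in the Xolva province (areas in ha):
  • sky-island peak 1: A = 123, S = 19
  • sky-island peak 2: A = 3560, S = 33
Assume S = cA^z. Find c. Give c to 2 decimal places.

z = ln(S₂/S₁) / ln(A₂/A₁) = ln(33/19) / ln(3560/123) = 0.5521 / 3.3653 = 0.1640
c = S₁ / A₁^z = 19 / 123^0.1640 = 19 / 2.202 = 8.628

8.63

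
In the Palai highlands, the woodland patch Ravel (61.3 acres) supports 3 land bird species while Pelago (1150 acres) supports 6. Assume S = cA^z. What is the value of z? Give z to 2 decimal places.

0.24

Taking logs: ln S = ln c + z ln A, so z = (ln S₂ − ln S₁)/(ln A₂ − ln A₁).
z = ln(6/3) / ln(1150/61.3) = ln(2) / ln(18.76) = 0.6931 / 2.9317 = 0.2364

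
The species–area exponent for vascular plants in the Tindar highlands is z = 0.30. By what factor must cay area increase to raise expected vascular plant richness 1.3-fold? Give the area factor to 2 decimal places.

2.40

(A₂/A₁)^0.3 = 1.3, so A₂/A₁ = 1.3^(1/0.3) = 1.3^3.333
ln(A₂/A₁) = ln 1.3 / 0.3 = 0.2624 / 0.3 = 0.8745
A₂/A₁ = e^0.8745 ≈ 2.398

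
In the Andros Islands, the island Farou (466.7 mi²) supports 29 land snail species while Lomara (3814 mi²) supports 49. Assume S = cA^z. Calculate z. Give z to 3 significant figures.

0.250

Taking logs: ln S = ln c + z ln A, so z = (ln S₂ − ln S₁)/(ln A₂ − ln A₁).
z = ln(49/29) / ln(3814/466.7) = ln(1.69) / ln(8.172) = 0.5245 / 2.1007 = 0.2497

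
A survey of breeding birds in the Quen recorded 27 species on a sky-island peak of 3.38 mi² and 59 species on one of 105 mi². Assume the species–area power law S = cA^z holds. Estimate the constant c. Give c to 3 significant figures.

20.5

z = ln(S₂/S₁) / ln(A₂/A₁) = ln(59/27) / ln(105/3.38) = 0.7817 / 3.4361 = 0.2275
c = S₁ / A₁^z = 27 / 3.38^0.2275 = 27 / 1.319 = 20.47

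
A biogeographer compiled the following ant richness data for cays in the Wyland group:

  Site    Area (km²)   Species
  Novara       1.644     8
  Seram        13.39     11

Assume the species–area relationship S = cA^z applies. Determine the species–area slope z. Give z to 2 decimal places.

Taking logs: ln S = ln c + z ln A, so z = (ln S₂ − ln S₁)/(ln A₂ − ln A₁).
z = ln(11/8) / ln(13.39/1.644) = ln(1.375) / ln(8.145) = 0.3185 / 2.0974 = 0.1518

0.15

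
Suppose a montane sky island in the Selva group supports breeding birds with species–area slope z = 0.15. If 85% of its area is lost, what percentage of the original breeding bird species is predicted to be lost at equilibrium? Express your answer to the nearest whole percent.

25%

S_new/S_old = (A_new/A_old)^z = 0.15^0.15
= exp(0.15 × ln 0.15) = exp(0.15 × -1.8971) = exp(-0.2846) ≈ 0.7523
Fraction lost = 1 − 0.7523 = 0.2477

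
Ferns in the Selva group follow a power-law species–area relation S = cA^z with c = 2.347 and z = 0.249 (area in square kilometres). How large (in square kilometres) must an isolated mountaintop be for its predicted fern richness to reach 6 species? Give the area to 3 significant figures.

6 = 2.347 × A^0.249  ⇒  A^0.249 = 6/2.347 = 2.556
ln A = ln(2.556) / 0.249 = 0.9386 / 0.249 = 3.7696
A = e^3.7696 ≈ 43.36 square kilometres

43.4 square kilometres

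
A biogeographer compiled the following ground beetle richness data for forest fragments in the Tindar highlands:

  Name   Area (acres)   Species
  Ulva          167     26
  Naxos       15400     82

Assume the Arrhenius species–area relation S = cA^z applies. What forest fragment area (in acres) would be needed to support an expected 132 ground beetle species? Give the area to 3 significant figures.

100000 acres

z = ln(82/26) / ln(15400/167) = 1.1486 / 4.5241 = 0.2539
c = 26 / 167^0.2539 = 26 / 3.667 = 7.09
A = (132/7.09)^(1/0.2539) ⇒ ln A = ln(18.62)/0.2539 = 11.5173
A = e^11.5173 ≈ 100437 acres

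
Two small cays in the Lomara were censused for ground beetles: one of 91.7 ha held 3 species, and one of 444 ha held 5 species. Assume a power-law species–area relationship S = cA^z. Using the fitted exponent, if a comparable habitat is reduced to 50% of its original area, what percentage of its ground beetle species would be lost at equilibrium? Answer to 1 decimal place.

20.1%

z = ln(5/3) / ln(444/91.7) = 0.5108 / 1.5773 = 0.3239
S_new/S_old = (A_new/A_old)^z = 0.5^0.3239 = exp(0.3239 × -0.6931) = 0.7989
Fraction lost = 1 − 0.7989 = 0.2011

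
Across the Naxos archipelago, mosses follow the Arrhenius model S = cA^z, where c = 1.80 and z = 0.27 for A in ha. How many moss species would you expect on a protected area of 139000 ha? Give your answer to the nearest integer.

44 species

S = 1.8 × 139000^0.27
ln S = ln 1.8 + 0.27 × ln 139000 = 0.5878 + 0.27 × 11.8422 = 3.7852
S = e^3.7852 ≈ 44.04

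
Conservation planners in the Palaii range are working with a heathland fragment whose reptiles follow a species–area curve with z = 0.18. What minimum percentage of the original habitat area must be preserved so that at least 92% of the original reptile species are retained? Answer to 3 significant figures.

Need (A_new/A_old)^0.18 = 0.92, so A_new/A_old = 0.92^(1/0.18) = 0.92^5.556
ln(A_new/A_old) = ln 0.92 / 0.18 = -0.0834 / 0.18 = -0.4632
A_new/A_old = e^-0.4632 ≈ 0.6292

62.9%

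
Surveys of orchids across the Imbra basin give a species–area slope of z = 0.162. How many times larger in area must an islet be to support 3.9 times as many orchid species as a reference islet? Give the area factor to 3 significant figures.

(A₂/A₁)^0.162 = 3.9, so A₂/A₁ = 3.9^(1/0.162) = 3.9^6.173
ln(A₂/A₁) = ln 3.9 / 0.162 = 1.3610 / 0.162 = 8.4011
A₂/A₁ = e^8.4011 ≈ 4452

4450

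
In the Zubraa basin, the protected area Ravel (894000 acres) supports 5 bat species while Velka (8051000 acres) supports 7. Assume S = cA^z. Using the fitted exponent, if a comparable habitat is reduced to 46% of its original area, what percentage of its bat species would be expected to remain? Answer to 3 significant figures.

88.8%

z = ln(7/5) / ln(8051000/894000) = 0.3365 / 2.1978 = 0.1531
S_new/S_old = (A_new/A_old)^z = 0.46^0.1531 = exp(0.1531 × -0.7765) = 0.8879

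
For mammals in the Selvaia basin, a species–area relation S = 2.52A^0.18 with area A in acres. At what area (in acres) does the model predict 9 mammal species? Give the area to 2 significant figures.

9 = 2.52 × A^0.18  ⇒  A^0.18 = 9/2.52 = 3.571
ln A = ln(3.571) / 0.18 = 1.2730 / 0.18 = 7.0720
A = e^7.0720 ≈ 1179 acres

1200 acres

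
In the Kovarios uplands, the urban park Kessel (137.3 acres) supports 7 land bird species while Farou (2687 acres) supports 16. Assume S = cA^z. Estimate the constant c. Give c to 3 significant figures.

z = ln(S₂/S₁) / ln(A₂/A₁) = ln(16/7) / ln(2687/137.3) = 0.8267 / 2.9740 = 0.2780
c = S₁ / A₁^z = 7 / 137.3^0.2780 = 7 / 3.928 = 1.782

1.78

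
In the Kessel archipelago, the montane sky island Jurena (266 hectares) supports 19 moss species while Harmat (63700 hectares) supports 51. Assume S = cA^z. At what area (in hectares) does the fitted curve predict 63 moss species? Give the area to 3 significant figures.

z = ln(51/19) / ln(63700/266) = 0.9874 / 5.4784 = 0.1802
c = 19 / 266^0.1802 = 19 / 2.736 = 6.946
A = (63/6.946)^(1/0.1802) ⇒ ln A = ln(9.07)/0.1802 = 12.2344
A = e^12.2344 ≈ 205741 hectares

206000 hectares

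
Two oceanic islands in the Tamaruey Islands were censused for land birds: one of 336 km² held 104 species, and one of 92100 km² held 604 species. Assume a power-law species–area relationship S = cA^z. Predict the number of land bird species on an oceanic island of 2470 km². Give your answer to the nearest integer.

z = ln(604/104) / ln(92100/336) = 1.7592 / 5.6135 = 0.3134
c = 104 / 336^0.3134 = 104 / 6.19 = 16.8
S₃ = 16.8 × 2470^0.3134 = 16.8 × 11.57 ≈ 194.3

194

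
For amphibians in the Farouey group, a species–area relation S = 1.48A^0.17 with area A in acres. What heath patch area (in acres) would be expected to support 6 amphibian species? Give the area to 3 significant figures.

3770 acres

6 = 1.48 × A^0.17  ⇒  A^0.17 = 6/1.48 = 4.054
ln A = ln(4.054) / 0.17 = 1.3997 / 0.17 = 8.2336
A = e^8.2336 ≈ 3765 acres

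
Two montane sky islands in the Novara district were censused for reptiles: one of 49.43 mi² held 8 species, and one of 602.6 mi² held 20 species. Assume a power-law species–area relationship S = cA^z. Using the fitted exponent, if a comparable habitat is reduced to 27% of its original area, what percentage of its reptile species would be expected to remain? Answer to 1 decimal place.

61.9%

z = ln(20/8) / ln(602.6/49.43) = 0.9163 / 2.5007 = 0.3664
S_new/S_old = (A_new/A_old)^z = 0.27^0.3664 = exp(0.3664 × -1.3093) = 0.6189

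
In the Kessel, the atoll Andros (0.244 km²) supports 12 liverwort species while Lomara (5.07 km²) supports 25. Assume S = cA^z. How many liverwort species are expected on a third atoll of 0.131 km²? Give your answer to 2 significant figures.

z = ln(25/12) / ln(5.07/0.244) = 0.7340 / 3.0339 = 0.2419
c = 12 / 0.244^0.2419 = 12 / 0.7109 = 16.88
S₃ = 16.88 × 0.131^0.2419 = 16.88 × 0.6116 ≈ 10.32

10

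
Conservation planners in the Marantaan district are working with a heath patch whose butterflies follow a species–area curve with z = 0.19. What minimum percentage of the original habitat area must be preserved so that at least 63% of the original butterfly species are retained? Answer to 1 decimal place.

Need (A_new/A_old)^0.19 = 0.63, so A_new/A_old = 0.63^(1/0.19) = 0.63^5.263
ln(A_new/A_old) = ln 0.63 / 0.19 = -0.4620 / 0.19 = -2.4318
A_new/A_old = e^-2.4318 ≈ 0.08788

8.8%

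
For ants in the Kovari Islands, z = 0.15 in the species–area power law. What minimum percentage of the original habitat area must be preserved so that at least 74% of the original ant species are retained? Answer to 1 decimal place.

13.4%

Need (A_new/A_old)^0.15 = 0.74, so A_new/A_old = 0.74^(1/0.15) = 0.74^6.667
ln(A_new/A_old) = ln 0.74 / 0.15 = -0.3011 / 0.15 = -2.0074
A_new/A_old = e^-2.0074 ≈ 0.1343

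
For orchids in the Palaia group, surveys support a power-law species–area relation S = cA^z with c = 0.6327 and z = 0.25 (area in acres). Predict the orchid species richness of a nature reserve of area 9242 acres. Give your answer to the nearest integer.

6

S = 0.6327 × 9242^0.25
ln S = ln 0.6327 + 0.25 × ln 9242 = -0.4578 + 0.25 × 9.1315 = 1.8251
S = e^1.8251 ≈ 6.204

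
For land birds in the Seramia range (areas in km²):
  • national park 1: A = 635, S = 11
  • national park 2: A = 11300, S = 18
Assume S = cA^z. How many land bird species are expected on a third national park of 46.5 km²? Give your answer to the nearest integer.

z = ln(18/11) / ln(11300/635) = 0.4925 / 2.8789 = 0.1711
c = 11 / 635^0.1711 = 11 / 3.016 = 3.647
S₃ = 3.647 × 46.5^0.1711 = 3.647 × 1.929 ≈ 7.034

7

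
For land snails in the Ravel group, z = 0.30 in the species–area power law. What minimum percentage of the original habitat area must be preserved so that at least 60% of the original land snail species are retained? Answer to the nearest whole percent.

18%

Need (A_new/A_old)^0.3 = 0.6, so A_new/A_old = 0.6^(1/0.3) = 0.6^3.333
ln(A_new/A_old) = ln 0.6 / 0.3 = -0.5108 / 0.3 = -1.7028
A_new/A_old = e^-1.7028 ≈ 0.1822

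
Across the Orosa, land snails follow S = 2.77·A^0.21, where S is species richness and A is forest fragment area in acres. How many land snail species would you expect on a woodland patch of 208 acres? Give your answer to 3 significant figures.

S = 2.77 × 208^0.21
ln S = ln 2.77 + 0.21 × ln 208 = 1.0188 + 0.21 × 5.3375 = 2.1397
S = e^2.1397 ≈ 8.497

8.50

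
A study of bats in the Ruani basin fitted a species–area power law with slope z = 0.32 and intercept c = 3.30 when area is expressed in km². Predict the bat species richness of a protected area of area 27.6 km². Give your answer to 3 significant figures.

9.54

S = 3.3 × 27.6^0.32
ln S = ln 3.3 + 0.32 × ln 27.6 = 1.1939 + 0.32 × 3.3178 = 2.2556
S = e^2.2556 ≈ 9.541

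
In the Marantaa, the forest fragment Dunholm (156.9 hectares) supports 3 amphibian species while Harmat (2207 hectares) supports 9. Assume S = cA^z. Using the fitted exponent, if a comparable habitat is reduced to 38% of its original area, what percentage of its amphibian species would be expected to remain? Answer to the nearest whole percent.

67%

z = ln(9/3) / ln(2207/156.9) = 1.0986 / 2.6438 = 0.4155
S_new/S_old = (A_new/A_old)^z = 0.38^0.4155 = exp(0.4155 × -0.9676) = 0.6689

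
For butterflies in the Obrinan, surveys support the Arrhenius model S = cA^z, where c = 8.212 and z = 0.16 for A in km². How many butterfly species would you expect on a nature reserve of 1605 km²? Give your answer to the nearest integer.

27 species

S = 8.212 × 1605^0.16 = 8.212 × 3.257 ≈ 26.75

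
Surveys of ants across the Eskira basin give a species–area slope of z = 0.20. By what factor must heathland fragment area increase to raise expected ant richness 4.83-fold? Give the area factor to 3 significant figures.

(A₂/A₁)^0.2 = 4.83, so A₂/A₁ = 4.83^(1/0.2) = 4.83^5
ln(A₂/A₁) = ln 4.83 / 0.2 = 1.5748 / 0.2 = 7.8742
A₂/A₁ = e^7.8742 ≈ 2629

2630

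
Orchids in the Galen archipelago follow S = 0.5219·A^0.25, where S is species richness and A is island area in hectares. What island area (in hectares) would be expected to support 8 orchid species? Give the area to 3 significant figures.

55200 hectares

8 = 0.5219 × A^0.25  ⇒  A^0.25 = 8/0.5219 = 15.33
ln A = ln(15.33) / 0.25 = 2.7297 / 0.25 = 10.9189
A = e^10.9189 ≈ 55209 hectares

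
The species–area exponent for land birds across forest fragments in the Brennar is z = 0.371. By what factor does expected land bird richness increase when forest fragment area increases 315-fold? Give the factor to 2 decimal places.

S₂/S₁ = (A₂/A₁)^z = 315^0.371
ln(S₂/S₁) = 0.371 × ln 315 = 0.371 × 5.7526 = 2.1342
S₂/S₁ = e^2.1342 ≈ 8.45

8.45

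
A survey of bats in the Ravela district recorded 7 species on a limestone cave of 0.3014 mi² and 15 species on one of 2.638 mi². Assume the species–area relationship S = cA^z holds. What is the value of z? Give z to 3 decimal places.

Taking logs: ln S = ln c + z ln A, so z = (ln S₂ − ln S₁)/(ln A₂ − ln A₁).
z = ln(15/7) / ln(2.638/0.3014) = ln(2.143) / ln(8.752) = 0.7621 / 2.1693 = 0.3513

0.351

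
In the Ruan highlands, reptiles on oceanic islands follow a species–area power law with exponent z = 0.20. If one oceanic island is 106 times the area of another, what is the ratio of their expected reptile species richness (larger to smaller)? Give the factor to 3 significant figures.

2.54

S₂/S₁ = (A₂/A₁)^z = 106^0.2
ln(S₂/S₁) = 0.2 × ln 106 = 0.2 × 4.6634 = 0.9327
S₂/S₁ = e^0.9327 ≈ 2.541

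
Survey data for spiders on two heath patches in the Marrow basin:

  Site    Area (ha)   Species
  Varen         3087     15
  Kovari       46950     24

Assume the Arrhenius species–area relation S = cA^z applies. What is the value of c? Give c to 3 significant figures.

3.75

z = ln(S₂/S₁) / ln(A₂/A₁) = ln(24/15) / ln(46950/3087) = 0.4700 / 2.7219 = 0.1727
c = S₁ / A₁^z = 15 / 3087^0.1727 = 15 / 4.005 = 3.746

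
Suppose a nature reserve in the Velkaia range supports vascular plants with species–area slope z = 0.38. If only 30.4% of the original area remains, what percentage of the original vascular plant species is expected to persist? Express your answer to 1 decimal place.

S_new/S_old = (A_new/A_old)^z = 0.304^0.38
= exp(0.38 × ln 0.304) = exp(0.38 × -1.1907) = exp(-0.4525) ≈ 0.6361

63.6%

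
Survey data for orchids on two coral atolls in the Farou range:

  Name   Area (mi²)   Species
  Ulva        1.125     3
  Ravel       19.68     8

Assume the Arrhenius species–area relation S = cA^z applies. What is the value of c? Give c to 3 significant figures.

2.88

z = ln(S₂/S₁) / ln(A₂/A₁) = ln(8/3) / ln(19.68/1.125) = 0.9808 / 2.8618 = 0.3427
c = S₁ / A₁^z = 3 / 1.125^0.3427 = 3 / 1.041 = 2.881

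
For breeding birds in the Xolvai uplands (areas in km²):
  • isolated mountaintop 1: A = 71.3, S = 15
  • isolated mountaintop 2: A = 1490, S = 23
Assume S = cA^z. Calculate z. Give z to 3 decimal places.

0.141

Taking logs: ln S = ln c + z ln A, so z = (ln S₂ − ln S₁)/(ln A₂ − ln A₁).
z = ln(23/15) / ln(1490/71.3) = ln(1.533) / ln(20.9) = 0.4274 / 3.0396 = 0.1406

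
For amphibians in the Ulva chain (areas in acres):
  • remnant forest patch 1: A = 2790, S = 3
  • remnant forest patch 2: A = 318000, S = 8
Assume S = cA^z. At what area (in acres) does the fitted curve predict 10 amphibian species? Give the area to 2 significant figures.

930000 acres

z = ln(8/3) / ln(318000/2790) = 0.9808 / 4.7360 = 0.2071
c = 3 / 2790^0.2071 = 3 / 5.171 = 0.5801
A = (10/0.5801)^(1/0.2071) ⇒ ln A = ln(17.24)/0.2071 = 13.7473
A = e^13.7473 ≈ 934038 acres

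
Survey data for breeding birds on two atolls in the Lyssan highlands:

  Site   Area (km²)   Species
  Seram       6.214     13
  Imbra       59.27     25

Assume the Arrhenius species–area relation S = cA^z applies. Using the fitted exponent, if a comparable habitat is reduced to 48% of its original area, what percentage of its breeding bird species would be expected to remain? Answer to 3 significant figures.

80.8%

z = ln(25/13) / ln(59.27/6.214) = 0.6539 / 2.2553 = 0.2900
S_new/S_old = (A_new/A_old)^z = 0.48^0.2900 = exp(0.2900 × -0.7340) = 0.8083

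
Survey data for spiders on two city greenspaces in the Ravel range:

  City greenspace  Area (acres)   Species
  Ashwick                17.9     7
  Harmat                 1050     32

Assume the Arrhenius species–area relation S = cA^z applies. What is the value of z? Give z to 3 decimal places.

0.373

Taking logs: ln S = ln c + z ln A, so z = (ln S₂ − ln S₁)/(ln A₂ − ln A₁).
z = ln(32/7) / ln(1050/17.9) = ln(4.571) / ln(58.66) = 1.5198 / 4.0717 = 0.3733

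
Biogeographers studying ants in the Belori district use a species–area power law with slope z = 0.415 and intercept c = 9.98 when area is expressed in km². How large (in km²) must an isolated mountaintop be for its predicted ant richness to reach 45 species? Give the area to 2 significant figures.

38 km²

45 = 9.98 × A^0.415  ⇒  A^0.415 = 45/9.98 = 4.509
ln A = ln(4.509) / 0.415 = 1.5061 / 0.415 = 3.6291
A = e^3.6291 ≈ 37.68 km²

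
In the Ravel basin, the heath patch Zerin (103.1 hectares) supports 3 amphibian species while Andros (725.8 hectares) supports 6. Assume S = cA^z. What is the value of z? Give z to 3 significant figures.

Taking logs: ln S = ln c + z ln A, so z = (ln S₂ − ln S₁)/(ln A₂ − ln A₁).
z = ln(6/3) / ln(725.8/103.1) = ln(2) / ln(7.04) = 0.6931 / 1.9516 = 0.3552

0.355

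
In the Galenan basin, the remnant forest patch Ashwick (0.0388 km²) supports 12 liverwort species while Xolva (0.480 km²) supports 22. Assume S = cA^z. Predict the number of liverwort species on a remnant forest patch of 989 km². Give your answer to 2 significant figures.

140

z = ln(22/12) / ln(0.48/0.0388) = 0.6061 / 2.5154 = 0.2410
c = 12 / 0.0388^0.2410 = 12 / 0.457 = 26.26
S₃ = 26.26 × 989^0.2410 = 26.26 × 5.269 ≈ 138.4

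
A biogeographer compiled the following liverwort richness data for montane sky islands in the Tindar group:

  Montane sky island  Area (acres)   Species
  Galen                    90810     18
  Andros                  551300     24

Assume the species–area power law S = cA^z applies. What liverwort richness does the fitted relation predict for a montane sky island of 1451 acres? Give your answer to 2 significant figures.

z = ln(24/18) / ln(551300/90810) = 0.2877 / 1.8035 = 0.1595
c = 18 / 90810^0.1595 = 18 / 6.179 = 2.913
S₃ = 2.913 × 1451^0.1595 = 2.913 × 3.194 ≈ 9.305

9.3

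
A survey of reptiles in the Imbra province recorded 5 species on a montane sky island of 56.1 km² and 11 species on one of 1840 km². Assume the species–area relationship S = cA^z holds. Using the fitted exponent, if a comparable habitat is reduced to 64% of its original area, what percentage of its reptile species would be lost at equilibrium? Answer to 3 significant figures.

9.59%

z = ln(11/5) / ln(1840/56.1) = 0.7885 / 3.4904 = 0.2259
S_new/S_old = (A_new/A_old)^z = 0.64^0.2259 = exp(0.2259 × -0.4463) = 0.9041
Fraction lost = 1 − 0.9041 = 0.0959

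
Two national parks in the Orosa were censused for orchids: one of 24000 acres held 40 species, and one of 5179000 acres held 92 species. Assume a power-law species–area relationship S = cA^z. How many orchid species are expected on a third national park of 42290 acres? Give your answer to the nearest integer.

z = ln(92/40) / ln(5179000/24000) = 0.8329 / 5.3743 = 0.1550
c = 40 / 24000^0.1550 = 40 / 4.774 = 8.379
S₃ = 8.379 × 42290^0.1550 = 8.379 × 5.212 ≈ 43.67

44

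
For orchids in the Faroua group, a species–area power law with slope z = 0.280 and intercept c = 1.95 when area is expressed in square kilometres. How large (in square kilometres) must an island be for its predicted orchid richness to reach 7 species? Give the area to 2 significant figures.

96 square kilometres

7 = 1.95 × A^0.28  ⇒  A^0.28 = 7/1.95 = 3.59
ln A = ln(3.59) / 0.28 = 1.2781 / 0.28 = 4.5646
A = e^4.5646 ≈ 96.02 square kilometres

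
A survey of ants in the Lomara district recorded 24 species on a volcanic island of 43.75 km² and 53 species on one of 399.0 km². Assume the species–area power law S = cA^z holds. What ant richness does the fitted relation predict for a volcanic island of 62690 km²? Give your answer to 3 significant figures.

z = ln(53/24) / ln(399/43.75) = 0.7922 / 2.2105 = 0.3584
c = 24 / 43.75^0.3584 = 24 / 3.874 = 6.196
S₃ = 6.196 × 62690^0.3584 = 6.196 × 52.4 ≈ 324.6

325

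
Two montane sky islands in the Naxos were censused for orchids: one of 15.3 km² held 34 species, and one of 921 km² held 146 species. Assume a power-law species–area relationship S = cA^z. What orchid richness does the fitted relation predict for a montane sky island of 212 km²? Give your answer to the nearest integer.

87

z = ln(146/34) / ln(921/15.3) = 1.4572 / 4.0976 = 0.3556
c = 34 / 15.3^0.3556 = 34 / 2.638 = 12.89
S₃ = 12.89 × 212^0.3556 = 12.89 × 6.719 ≈ 86.59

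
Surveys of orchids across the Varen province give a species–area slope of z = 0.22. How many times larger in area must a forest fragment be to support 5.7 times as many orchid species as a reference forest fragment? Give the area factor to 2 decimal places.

(A₂/A₁)^0.22 = 5.7, so A₂/A₁ = 5.7^(1/0.22) = 5.7^4.545
ln(A₂/A₁) = ln 5.7 / 0.22 = 1.7405 / 0.22 = 7.9112
A₂/A₁ = e^7.9112 ≈ 2728

2727.69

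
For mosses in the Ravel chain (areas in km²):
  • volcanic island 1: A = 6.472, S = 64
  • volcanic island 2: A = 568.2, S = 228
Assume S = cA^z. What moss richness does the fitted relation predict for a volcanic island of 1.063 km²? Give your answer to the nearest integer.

38

z = ln(228/64) / ln(568.2/6.472) = 1.2705 / 4.4750 = 0.2839
c = 64 / 6.472^0.2839 = 64 / 1.699 = 37.66
S₃ = 37.66 × 1.063^0.2839 = 37.66 × 1.017 ≈ 38.32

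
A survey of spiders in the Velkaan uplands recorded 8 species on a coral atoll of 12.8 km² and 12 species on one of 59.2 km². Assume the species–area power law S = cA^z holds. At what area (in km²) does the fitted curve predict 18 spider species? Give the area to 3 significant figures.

z = ln(12/8) / ln(59.2/12.8) = 0.4055 / 1.5315 = 0.2648
c = 8 / 12.8^0.2648 = 8 / 1.964 = 4.073
A = (18/4.073)^(1/0.2648) ⇒ ln A = ln(4.419)/0.2648 = 5.6124
A = e^5.6124 ≈ 273.8 km²

274 km²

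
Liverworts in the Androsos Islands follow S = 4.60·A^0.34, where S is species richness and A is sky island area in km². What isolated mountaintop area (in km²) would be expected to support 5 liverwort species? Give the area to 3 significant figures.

5 = 4.6 × A^0.34  ⇒  A^0.34 = 5/4.6 = 1.087
ln A = ln(1.087) / 0.34 = 0.0834 / 0.34 = 0.2452
A = e^0.2452 ≈ 1.278 km²

1.28 km²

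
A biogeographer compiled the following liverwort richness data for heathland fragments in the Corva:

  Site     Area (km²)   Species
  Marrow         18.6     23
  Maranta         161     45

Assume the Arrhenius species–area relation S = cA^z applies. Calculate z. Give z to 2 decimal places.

Taking logs: ln S = ln c + z ln A, so z = (ln S₂ − ln S₁)/(ln A₂ − ln A₁).
z = ln(45/23) / ln(161/18.6) = ln(1.957) / ln(8.656) = 0.6712 / 2.1582 = 0.3110

0.31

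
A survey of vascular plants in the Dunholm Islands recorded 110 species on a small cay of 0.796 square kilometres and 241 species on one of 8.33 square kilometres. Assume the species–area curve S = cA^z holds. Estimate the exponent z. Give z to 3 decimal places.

Taking logs: ln S = ln c + z ln A, so z = (ln S₂ − ln S₁)/(ln A₂ − ln A₁).
z = ln(241/110) / ln(8.33/0.796) = ln(2.191) / ln(10.46) = 0.7843 / 2.3480 = 0.3340

0.334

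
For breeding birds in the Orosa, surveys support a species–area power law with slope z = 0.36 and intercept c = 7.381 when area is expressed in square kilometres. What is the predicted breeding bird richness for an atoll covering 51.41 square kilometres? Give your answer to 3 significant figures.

S = 7.381 × 51.41^0.36 = 7.381 × 4.13 ≈ 30.49

30.5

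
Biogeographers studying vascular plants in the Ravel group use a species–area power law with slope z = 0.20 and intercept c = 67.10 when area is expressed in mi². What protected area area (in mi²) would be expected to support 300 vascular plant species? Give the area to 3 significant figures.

1790 mi²

300 = 67.1 × A^0.2  ⇒  A^0.2 = 300/67.1 = 4.471
ln A = ln(4.471) / 0.2 = 1.4976 / 0.2 = 7.4880
A = e^7.4880 ≈ 1786 mi²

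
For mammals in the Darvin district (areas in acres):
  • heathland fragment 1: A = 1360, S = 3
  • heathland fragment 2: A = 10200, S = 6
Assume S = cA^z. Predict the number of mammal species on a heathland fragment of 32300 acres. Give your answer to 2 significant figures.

8.9

z = ln(6/3) / ln(10200/1360) = 0.6931 / 2.0149 = 0.3440
c = 3 / 1360^0.3440 = 3 / 11.97 = 0.2507
S₃ = 0.2507 × 32300^0.3440 = 0.2507 × 35.58 ≈ 8.92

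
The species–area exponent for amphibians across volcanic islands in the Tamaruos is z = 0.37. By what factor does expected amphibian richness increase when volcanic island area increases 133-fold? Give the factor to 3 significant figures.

6.11

S₂/S₁ = (A₂/A₁)^z = 133^0.37
ln(S₂/S₁) = 0.37 × ln 133 = 0.37 × 4.8903 = 1.8094
S₂/S₁ = e^1.8094 ≈ 6.107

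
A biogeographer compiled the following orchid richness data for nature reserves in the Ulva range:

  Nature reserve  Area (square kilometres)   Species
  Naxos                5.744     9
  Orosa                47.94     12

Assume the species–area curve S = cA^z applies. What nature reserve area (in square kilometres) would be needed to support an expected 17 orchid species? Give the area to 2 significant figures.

630 square kilometres

z = ln(12/9) / ln(47.94/5.744) = 0.2877 / 2.1218 = 0.1356
c = 9 / 5.744^0.1356 = 9 / 1.267 = 7.101
A = (17/7.101)^(1/0.1356) ⇒ ln A = ln(2.394)/0.1356 = 6.4389
A = e^6.4389 ≈ 625.7 square kilometres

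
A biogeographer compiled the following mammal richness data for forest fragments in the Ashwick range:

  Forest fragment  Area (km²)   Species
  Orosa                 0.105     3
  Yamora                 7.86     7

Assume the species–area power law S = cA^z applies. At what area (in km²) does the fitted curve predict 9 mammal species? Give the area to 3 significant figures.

28.3 km²

z = ln(7/3) / ln(7.86/0.105) = 0.8473 / 4.3156 = 0.1963
c = 3 / 0.105^0.1963 = 3 / 0.6424 = 4.67
A = (9/4.67)^(1/0.1963) ⇒ ln A = ln(1.927)/0.1963 = 3.3418
A = e^3.3418 ≈ 28.27 km²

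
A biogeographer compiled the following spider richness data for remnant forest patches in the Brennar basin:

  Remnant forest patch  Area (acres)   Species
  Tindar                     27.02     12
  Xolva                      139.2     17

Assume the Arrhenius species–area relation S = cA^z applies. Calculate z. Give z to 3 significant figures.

0.212

Taking logs: ln S = ln c + z ln A, so z = (ln S₂ − ln S₁)/(ln A₂ − ln A₁).
z = ln(17/12) / ln(139.2/27.02) = ln(1.417) / ln(5.152) = 0.3483 / 1.6393 = 0.2125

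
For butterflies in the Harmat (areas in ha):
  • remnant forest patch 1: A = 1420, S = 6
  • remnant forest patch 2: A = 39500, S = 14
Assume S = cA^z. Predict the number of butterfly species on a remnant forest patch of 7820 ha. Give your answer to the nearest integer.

z = ln(14/6) / ln(39500/1420) = 0.8473 / 3.3256 = 0.2548
c = 6 / 1420^0.2548 = 6 / 6.355 = 0.9441
S₃ = 0.9441 × 7820^0.2548 = 0.9441 × 9.815 ≈ 9.267

9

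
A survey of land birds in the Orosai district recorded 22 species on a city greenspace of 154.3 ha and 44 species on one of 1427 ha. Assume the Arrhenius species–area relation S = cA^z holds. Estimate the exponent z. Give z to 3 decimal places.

0.312

Taking logs: ln S = ln c + z ln A, so z = (ln S₂ − ln S₁)/(ln A₂ − ln A₁).
z = ln(44/22) / ln(1427/154.3) = ln(2) / ln(9.248) = 0.6931 / 2.2244 = 0.3116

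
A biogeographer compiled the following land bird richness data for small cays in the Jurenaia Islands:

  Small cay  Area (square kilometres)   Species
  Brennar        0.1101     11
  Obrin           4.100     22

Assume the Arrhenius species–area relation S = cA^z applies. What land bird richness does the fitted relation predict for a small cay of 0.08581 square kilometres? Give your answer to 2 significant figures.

10

z = ln(22/11) / ln(4.1/0.1101) = 0.6931 / 3.6174 = 0.1916
c = 11 / 0.1101^0.1916 = 11 / 0.6552 = 16.79
S₃ = 16.79 × 0.08581^0.1916 = 16.79 × 0.6247 ≈ 10.49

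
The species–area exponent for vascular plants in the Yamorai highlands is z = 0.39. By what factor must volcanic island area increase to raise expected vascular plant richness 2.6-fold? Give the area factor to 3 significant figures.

11.6

(A₂/A₁)^0.39 = 2.6, so A₂/A₁ = 2.6^(1/0.39) = 2.6^2.564
ln(A₂/A₁) = ln 2.6 / 0.39 = 0.9555 / 0.39 = 2.4500
A₂/A₁ = e^2.4500 ≈ 11.59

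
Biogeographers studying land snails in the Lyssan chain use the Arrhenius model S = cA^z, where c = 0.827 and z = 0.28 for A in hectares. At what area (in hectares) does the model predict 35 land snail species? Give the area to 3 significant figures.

35 = 0.827 × A^0.28  ⇒  A^0.28 = 35/0.827 = 42.32
ln A = ln(42.32) / 0.28 = 3.7453 / 0.28 = 13.3761
A = e^13.3761 ≈ 644395 hectares

644000 hectares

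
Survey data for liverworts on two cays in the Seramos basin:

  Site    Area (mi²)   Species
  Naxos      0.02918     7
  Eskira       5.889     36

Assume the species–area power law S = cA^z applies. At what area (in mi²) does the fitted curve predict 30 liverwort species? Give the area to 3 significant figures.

z = ln(36/7) / ln(5.889/0.02918) = 1.6376 / 5.3074 = 0.3086
c = 7 / 0.02918^0.3086 = 7 / 0.336 = 20.83
A = (30/20.83)^(1/0.3086) ⇒ ln A = ln(1.44)/0.3086 = 1.1822
A = e^1.1822 ≈ 3.262 mi²

3.26 mi²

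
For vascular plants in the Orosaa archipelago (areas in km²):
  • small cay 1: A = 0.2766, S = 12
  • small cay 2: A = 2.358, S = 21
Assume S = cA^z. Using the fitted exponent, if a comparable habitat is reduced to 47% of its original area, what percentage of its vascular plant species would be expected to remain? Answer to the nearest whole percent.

82%

z = ln(21/12) / ln(2.358/0.2766) = 0.5596 / 2.1430 = 0.2611
S_new/S_old = (A_new/A_old)^z = 0.47^0.2611 = exp(0.2611 × -0.7550) = 0.8211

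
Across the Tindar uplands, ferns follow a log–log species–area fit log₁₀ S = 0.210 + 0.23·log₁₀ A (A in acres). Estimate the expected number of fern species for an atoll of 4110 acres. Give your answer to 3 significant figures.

11.0

S = 1.622 × 4110^0.23
ln S = ln 1.622 + 0.23 × ln 4110 = 0.4835 + 0.23 × 8.3212 = 2.3974
S = e^2.3974 ≈ 10.99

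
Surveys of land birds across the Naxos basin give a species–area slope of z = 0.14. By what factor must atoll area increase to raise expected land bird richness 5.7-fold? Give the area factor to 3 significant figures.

251000

(A₂/A₁)^0.14 = 5.7, so A₂/A₁ = 5.7^(1/0.14) = 5.7^7.143
ln(A₂/A₁) = ln 5.7 / 0.14 = 1.7405 / 0.14 = 12.4319
A₂/A₁ = e^12.4319 ≈ 250672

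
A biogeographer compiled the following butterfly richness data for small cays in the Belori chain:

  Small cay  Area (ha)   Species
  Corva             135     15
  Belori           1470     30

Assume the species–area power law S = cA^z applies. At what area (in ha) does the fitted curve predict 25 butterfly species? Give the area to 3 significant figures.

784 ha

z = ln(30/15) / ln(1470/135) = 0.6931 / 2.3877 = 0.2903
c = 15 / 135^0.2903 = 15 / 4.154 = 3.611
A = (25/3.611)^(1/0.2903) ⇒ ln A = ln(6.923)/0.2903 = 6.6650
A = e^6.6650 ≈ 784.4 ha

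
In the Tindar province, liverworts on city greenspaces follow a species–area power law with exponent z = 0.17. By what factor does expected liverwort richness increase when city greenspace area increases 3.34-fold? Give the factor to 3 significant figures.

S₂/S₁ = (A₂/A₁)^z = 3.34^0.17
ln(S₂/S₁) = 0.17 × ln 3.34 = 0.17 × 1.2060 = 0.2050
S₂/S₁ = e^0.2050 ≈ 1.228

1.23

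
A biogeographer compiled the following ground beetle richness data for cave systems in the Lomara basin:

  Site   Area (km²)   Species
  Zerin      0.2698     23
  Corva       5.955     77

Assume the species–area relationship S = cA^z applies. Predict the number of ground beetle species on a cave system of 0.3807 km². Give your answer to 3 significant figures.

z = ln(77/23) / ln(5.955/0.2698) = 1.2083 / 3.0943 = 0.3905
c = 23 / 0.2698^0.3905 = 23 / 0.5995 = 38.36
S₃ = 38.36 × 0.3807^0.3905 = 38.36 × 0.6858 ≈ 26.31

26.3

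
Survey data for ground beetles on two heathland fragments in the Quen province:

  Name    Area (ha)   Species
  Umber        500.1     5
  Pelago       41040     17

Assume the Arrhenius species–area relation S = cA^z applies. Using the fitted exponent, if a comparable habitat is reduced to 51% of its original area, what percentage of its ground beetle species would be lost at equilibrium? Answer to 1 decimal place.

z = ln(17/5) / ln(41040/500.1) = 1.2238 / 4.4075 = 0.2777
S_new/S_old = (A_new/A_old)^z = 0.51^0.2777 = exp(0.2777 × -0.6733) = 0.8295
Fraction lost = 1 − 0.8295 = 0.1705

17.1%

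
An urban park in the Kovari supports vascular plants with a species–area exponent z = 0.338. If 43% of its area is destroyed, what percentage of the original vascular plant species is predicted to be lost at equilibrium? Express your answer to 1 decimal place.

S_new/S_old = (A_new/A_old)^z = 0.57^0.338
= exp(0.338 × ln 0.57) = exp(0.338 × -0.5621) = exp(-0.1900) ≈ 0.827
Fraction lost = 1 − 0.827 = 0.173

17.3%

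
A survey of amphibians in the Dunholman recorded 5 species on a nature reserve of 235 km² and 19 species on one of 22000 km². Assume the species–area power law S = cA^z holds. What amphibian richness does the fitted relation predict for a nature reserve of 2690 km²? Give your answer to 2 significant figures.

10

z = ln(19/5) / ln(22000/235) = 1.3350 / 4.5392 = 0.2941
c = 5 / 235^0.2941 = 5 / 4.981 = 1.004
S₃ = 1.004 × 2690^0.2941 = 1.004 × 10.2 ≈ 10.24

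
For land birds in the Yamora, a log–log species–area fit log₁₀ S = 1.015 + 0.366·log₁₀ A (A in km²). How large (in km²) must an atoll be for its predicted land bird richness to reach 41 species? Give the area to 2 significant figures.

43 km²

41 = 10.35 × A^0.366  ⇒  A^0.366 = 41/10.35 = 3.961
ln A = ln(3.961) / 0.366 = 1.3764 / 0.366 = 3.7608
A = e^3.7608 ≈ 42.98 km²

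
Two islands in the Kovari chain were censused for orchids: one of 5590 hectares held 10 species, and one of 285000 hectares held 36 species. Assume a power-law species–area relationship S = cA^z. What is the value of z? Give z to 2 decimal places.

0.33

Taking logs: ln S = ln c + z ln A, so z = (ln S₂ − ln S₁)/(ln A₂ − ln A₁).
z = ln(36/10) / ln(285000/5590) = ln(3.6) / ln(50.98) = 1.2809 / 3.9315 = 0.3258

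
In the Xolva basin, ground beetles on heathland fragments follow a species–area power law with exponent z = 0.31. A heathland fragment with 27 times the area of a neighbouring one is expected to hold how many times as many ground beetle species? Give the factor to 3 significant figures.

S₂/S₁ = (A₂/A₁)^z = 27^0.31
ln(S₂/S₁) = 0.31 × ln 27 = 0.31 × 3.2958 = 1.0217
S₂/S₁ = e^1.0217 ≈ 2.778

2.78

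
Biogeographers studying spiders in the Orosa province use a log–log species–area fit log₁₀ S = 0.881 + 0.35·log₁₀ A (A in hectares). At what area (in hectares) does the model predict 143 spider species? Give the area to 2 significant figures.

4400 hectares

143 = 7.603 × A^0.35  ⇒  A^0.35 = 143/7.603 = 18.81
ln A = ln(18.81) / 0.35 = 2.9343 / 0.35 = 8.3836
A = e^8.3836 ≈ 4375 hectares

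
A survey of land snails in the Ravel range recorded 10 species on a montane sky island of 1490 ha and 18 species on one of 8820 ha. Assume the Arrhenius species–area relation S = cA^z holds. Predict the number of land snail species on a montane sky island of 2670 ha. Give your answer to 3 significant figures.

z = ln(18/10) / ln(8820/1490) = 0.5878 / 1.7782 = 0.3305
c = 10 / 1490^0.3305 = 10 / 11.19 = 0.8936
S₃ = 0.8936 × 2670^0.3305 = 0.8936 × 13.57 ≈ 12.13

12.1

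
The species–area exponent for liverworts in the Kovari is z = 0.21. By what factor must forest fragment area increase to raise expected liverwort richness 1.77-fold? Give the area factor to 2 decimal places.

15.16

(A₂/A₁)^0.21 = 1.77, so A₂/A₁ = 1.77^(1/0.21) = 1.77^4.762
ln(A₂/A₁) = ln 1.77 / 0.21 = 0.5710 / 0.21 = 2.7190
A₂/A₁ = e^2.7190 ≈ 15.16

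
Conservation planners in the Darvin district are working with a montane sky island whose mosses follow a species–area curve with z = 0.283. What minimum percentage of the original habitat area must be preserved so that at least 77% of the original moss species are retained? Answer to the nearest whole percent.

40%

Need (A_new/A_old)^0.283 = 0.77, so A_new/A_old = 0.77^(1/0.283) = 0.77^3.534
ln(A_new/A_old) = ln 0.77 / 0.283 = -0.2614 / 0.283 = -0.9236
A_new/A_old = e^-0.9236 ≈ 0.3971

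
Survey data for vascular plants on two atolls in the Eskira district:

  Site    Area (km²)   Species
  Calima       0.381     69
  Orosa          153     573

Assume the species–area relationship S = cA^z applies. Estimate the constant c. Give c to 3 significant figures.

97.0

z = ln(S₂/S₁) / ln(A₂/A₁) = ln(573/69) / ln(153/0.381) = 2.1168 / 5.9954 = 0.3531
c = S₁ / A₁^z = 69 / 0.381^0.3531 = 69 / 0.7113 = 97.01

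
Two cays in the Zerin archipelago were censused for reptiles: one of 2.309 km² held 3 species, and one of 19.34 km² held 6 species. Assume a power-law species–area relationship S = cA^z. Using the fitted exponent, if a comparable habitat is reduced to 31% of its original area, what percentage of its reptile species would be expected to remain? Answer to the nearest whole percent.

z = ln(6/3) / ln(19.34/2.309) = 0.6931 / 2.1254 = 0.3261
S_new/S_old = (A_new/A_old)^z = 0.31^0.3261 = exp(0.3261 × -1.1712) = 0.6825

68%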